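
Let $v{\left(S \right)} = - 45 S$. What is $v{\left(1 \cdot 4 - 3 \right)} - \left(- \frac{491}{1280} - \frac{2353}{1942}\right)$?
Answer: $- \frac{53946919}{1242880} \approx -43.405$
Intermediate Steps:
$v{\left(1 \cdot 4 - 3 \right)} - \left(- \frac{491}{1280} - \frac{2353}{1942}\right) = - 45 \left(1 \cdot 4 - 3\right) - \left(- \frac{491}{1280} - \frac{2353}{1942}\right) = - 45 \left(4 - 3\right) - \left(\left(-491\right) \frac{1}{1280} - \frac{2353}{1942}\right) = \left(-45\right) 1 - \left(- \frac{491}{1280} - \frac{2353}{1942}\right) = -45 - - \frac{1982681}{1242880} = -45 + \frac{1982681}{1242880} = - \frac{53946919}{1242880}$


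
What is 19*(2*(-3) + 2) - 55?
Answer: -131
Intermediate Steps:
19*(2*(-3) + 2) - 55 = 19*(-6 + 2) - 55 = 19*(-4) - 55 = -76 - 55 = -131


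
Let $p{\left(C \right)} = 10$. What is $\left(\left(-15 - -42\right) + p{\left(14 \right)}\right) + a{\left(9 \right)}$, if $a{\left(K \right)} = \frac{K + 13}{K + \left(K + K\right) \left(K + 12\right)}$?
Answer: $\frac{14341}{387} \approx 37.057$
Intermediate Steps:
$a{\left(K \right)} = \frac{13 + K}{K + 2 K \left(12 + K\right)}$
$\left(\left(-15 - -42\right) + p{\left(14 \right)}\right) + a{\left(9 \right)} = \left(\left(-15 - -42\right) + 10\right) + \frac{13 + 9}{9 \left(25 + 2 \cdot 9\right)} = \left(\left(-15 + 42\right) + 10\right) + \frac{1}{9} \frac{1}{25 + 18} \cdot 22 = \left(27 + 10\right) + \frac{1}{9} \cdot \frac{1}{43} \cdot 22 = 37 + \frac{1}{9} \cdot \frac{1}{43} \cdot 22 = 37 + \frac{22}{387} = \frac{14341}{387}$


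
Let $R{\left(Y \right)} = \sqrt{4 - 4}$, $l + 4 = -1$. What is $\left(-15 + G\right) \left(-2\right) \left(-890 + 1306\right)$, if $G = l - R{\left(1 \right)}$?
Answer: $16640$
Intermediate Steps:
$l = -5$ ($l = -4 - 1 = -5$)
$R{\left(Y \right)} = 0$ ($R{\left(Y \right)} = \sqrt{0} = 0$)
$G = -5$ ($G = -5 - 0 = -5 + 0 = -5$)
$\left(-15 + G\right) \left(-2\right) \left(-890 + 1306\right) = \left(-15 - 5\right) \left(-2\right) \left(-890 + 1306\right) = \left(-20\right) \left(-2\right) 416 = 40 \cdot 416 = 16640$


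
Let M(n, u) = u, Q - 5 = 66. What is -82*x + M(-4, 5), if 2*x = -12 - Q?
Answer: 3408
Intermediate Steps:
Q = 71 (Q = 5 + 66 = 71)
x = -83/2 (x = (-12 - 1*71)/2 = (-12 - 71)/2 = (1/2)*(-83) = -83/2 ≈ -41.500)
-82*x + M(-4, 5) = -82*(-83/2) + 5 = 3403 + 5 = 3408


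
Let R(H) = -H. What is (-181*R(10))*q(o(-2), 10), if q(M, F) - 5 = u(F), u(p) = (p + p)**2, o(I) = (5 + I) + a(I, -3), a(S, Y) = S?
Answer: 733050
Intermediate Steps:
o(I) = 5 + 2*I (o(I) = (5 + I) + I = 5 + 2*I)
u(p) = 4*p**2 (u(p) = (2*p)**2 = 4*p**2)
q(M, F) = 5 + 4*F**2
(-181*R(10))*q(o(-2), 10) = (-(-181)*10)*(5 + 4*10**2) = (-181*(-10))*(5 + 4*100) = 1810*(5 + 400) = 1810*405 = 733050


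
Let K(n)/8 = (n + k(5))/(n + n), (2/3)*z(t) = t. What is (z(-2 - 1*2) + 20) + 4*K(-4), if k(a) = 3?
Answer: 18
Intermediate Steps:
z(t) = 3*t/2
K(n) = 4*(3 + n)/n (K(n) = 8*((n + 3)/(n + n)) = 8*((3 + n)/((2*n))) = 8*((3 + n)*(1/(2*n))) = 8*((3 + n)/(2*n)) = 4*(3 + n)/n)
(z(-2 - 1*2) + 20) + 4*K(-4) = (3*(-2 - 1*2)/2 + 20) + 4*(4 + 12/(-4)) = (3*(-2 - 2)/2 + 20) + 4*(4 + 12*(-¼)) = ((3/2)*(-4) + 20) + 4*(4 - 3) = (-6 + 20) + 4*1 = 14 + 4 = 18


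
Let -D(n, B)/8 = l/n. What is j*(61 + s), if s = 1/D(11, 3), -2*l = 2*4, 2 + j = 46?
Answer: 21593/8 ≈ 2699.1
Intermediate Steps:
j = 44 (j = -2 + 46 = 44)
l = -4 ≈ -4.0000
D(n, B) = 32/n (D(n, B) = -(-32)/n = 32/n)
s = 11/32 (s = 1/(32/11) = 11/32 ≈ 0.34375)
j*(61 + s) = 44*(61 + 11/32) = 44*(1963/32) = 21593/8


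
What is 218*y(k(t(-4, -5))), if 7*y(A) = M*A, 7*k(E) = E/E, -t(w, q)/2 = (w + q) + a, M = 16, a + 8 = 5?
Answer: 3488/49 ≈ 71.184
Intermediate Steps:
a = -3 (a = -8 + 5 = -3)
t(w, q) = 6 - 2*q - 2*w (t(w, q) = -2*((w + q) - 3) = -2*((q + w) - 3) = -2*(-3 + q + w) = 6 - 2*q - 2*w)
k(E) = 1/7 (k(E) = (E/E)/7 = (1/7)*1 = 1/7)
y(A) = 16*A/7 (y(A) = (16*A)/7 = 16*A/7)
218*y(k(t(-4, -5))) = 218*((16/7)*(1/7)) = 218*(16/49) = 3488/49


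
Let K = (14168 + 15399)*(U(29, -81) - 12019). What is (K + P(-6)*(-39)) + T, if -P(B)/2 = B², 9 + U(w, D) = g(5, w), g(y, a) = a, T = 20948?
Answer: -354750677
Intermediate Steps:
U(w, D) = -9 + w
P(B) = -2*B²
K = -354774433 (K = (14168 + 15399)*((-9 + 29) - 12019) = 29567*(20 - 12019) = 29567*(-11999) = -354774433)
(K + P(-6)*(-39)) + T = (-354774433 - 2*(-6)²*(-39)) + 20948 = (-354774433 - 2*36*(-39)) + 20948 = (-354774433 - 72*(-39)) + 20948 = (-354774433 + 2808) + 20948 = -354771625 + 20948 = -354750677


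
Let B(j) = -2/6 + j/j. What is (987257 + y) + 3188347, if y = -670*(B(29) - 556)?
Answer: 13643032/3 ≈ 4.5477e+6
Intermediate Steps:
B(j) = ⅔ (B(j) = -2*⅙ + 1 = -⅓ + 1 = ⅔)
y = 1116220/3 (y = -670*(⅔ - 556) = -670*(-1666/3) = 1116220/3 ≈ 3.7207e+5)
(987257 + y) + 3188347 = (987257 + 1116220/3) + 3188347 = 4077991/3 + 3188347 = 13643032/3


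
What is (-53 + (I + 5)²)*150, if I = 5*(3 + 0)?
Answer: 52050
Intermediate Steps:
I = 15 (I = 5*3 = 15)
(-53 + (I + 5)²)*150 = (-53 + (15 + 5)²)*150 = (-53 + 20²)*150 = (-53 + 400)*150 = 347*150 = 52050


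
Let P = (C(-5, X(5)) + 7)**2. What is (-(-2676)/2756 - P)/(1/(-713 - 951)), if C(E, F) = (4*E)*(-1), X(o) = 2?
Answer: 64206336/53 ≈ 1.2114e+6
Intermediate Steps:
C(E, F) = -4*E
P = 729 (P = (-4*(-5) + 7)**2 = (20 + 7)**2 = 27**2 = 729)
(-(-2676)/2756 - P)/(1/(-713 - 951)) = (-(-2676)/2756 - 1*729)/(1/(-713 - 951)) = (-(-2676)/2756 - 729)/(1/(-1664)) = (-1*(-669/689) - 729)/(-1/1664) = (669/689 - 729)*(-1664) = -501612/689*(-1664) = 64206336/53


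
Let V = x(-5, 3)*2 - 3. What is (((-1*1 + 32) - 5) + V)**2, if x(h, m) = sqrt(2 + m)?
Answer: 549 + 92*sqrt(5) ≈ 754.72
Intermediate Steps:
V = -3 + 2*sqrt(5) (V = sqrt(2 + 3)*2 - 3 = sqrt(5)*2 - 3 = 2*sqrt(5) - 3 = -3 + 2*sqrt(5) ≈ 1.4721)
(((-1*1 + 32) - 5) + V)**2 = (((-1*1 + 32) - 5) + (-3 + 2*sqrt(5)))**2 = (((-1 + 32) - 5) + (-3 + 2*sqrt(5)))**2 = ((31 - 5) + (-3 + 2*sqrt(5)))**2 = (26 + (-3 + 2*sqrt(5)))**2 = (23 + 2*sqrt(5))**2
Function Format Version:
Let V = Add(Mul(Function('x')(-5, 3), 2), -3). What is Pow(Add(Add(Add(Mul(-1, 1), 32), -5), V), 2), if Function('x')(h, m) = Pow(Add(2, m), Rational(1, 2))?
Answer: Add(549, Mul(92, Pow(5, Rational(1, 2)))) ≈ 754.72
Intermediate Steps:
V = Add(-3, Mul(2, Pow(5, Rational(1, 2)))) (V = Add(Mul(Pow(Add(2, 3), Rational(1, 2)), 2), -3) = Add(Mul(Pow(5, Rational(1, 2)), 2), -3) = Add(Mul(2, Pow(5, Rational(1, 2))), -3) = Add(-3, Mul(2, Pow(5, Rational(1, 2)))) ≈ 1.4721)
Pow(Add(Add(Add(Mul(-1, 1), 32), -5), V), 2) = Pow(Add(Add(Add(Mul(-1, 1), 32), -5), Add(-3, Mul(2, Pow(5, Rational(1, 2))))), 2) = Pow(Add(Add(Add(-1, 32), -5), Add(-3, Mul(2, Pow(5, Rational(1, 2))))), 2) = Pow(Add(Add(31, -5), Add(-3, Mul(2, Pow(5, Rational(1, 2))))), 2) = Pow(Add(26, Add(-3, Mul(2, Pow(5, Rational(1, 2))))), 2) = Pow(Add(23, Mul(2, Pow(5, Rational(1, 2)))), 2)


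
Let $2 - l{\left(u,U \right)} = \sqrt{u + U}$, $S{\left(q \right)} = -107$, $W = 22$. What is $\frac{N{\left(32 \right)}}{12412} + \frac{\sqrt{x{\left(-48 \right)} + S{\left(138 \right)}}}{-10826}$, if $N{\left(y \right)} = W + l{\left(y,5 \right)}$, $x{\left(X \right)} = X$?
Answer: $\frac{6}{3103} - \frac{\sqrt{37}}{12412} - \frac{i \sqrt{155}}{10826} \approx 0.0014435 - 0.00115 i$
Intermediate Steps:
$l{\left(u,U \right)} = 2 - \sqrt{U + u}$ ($l{\left(u,U \right)} = 2 - \sqrt{u + U} = 2 - \sqrt{U + u}$)
$N{\left(y \right)} = 24 - \sqrt{5 + y}$ ($N{\left(y \right)} = 22 - \left(-2 + \sqrt{5 + y}\right) = 24 - \sqrt{5 + y}$)
$\frac{N{\left(32 \right)}}{12412} + \frac{\sqrt{x{\left(-48 \right)} + S{\left(138 \right)}}}{-10826} = \frac{24 - \sqrt{5 + 32}}{12412} + \frac{\sqrt{-48 - 107}}{-10826} = \left(24 - \sqrt{37}\right) \frac{1}{12412} + \sqrt{-155} \left(- \frac{1}{10826}\right) = \left(\frac{6}{3103} - \frac{\sqrt{37}}{12412}\right) + i \sqrt{155} \left(- \frac{1}{10826}\right) = \left(\frac{6}{3103} - \frac{\sqrt{37}}{12412}\right) - \frac{i \sqrt{155}}{10826} = \frac{6}{3103} - \frac{\sqrt{37}}{12412} - \frac{i \sqrt{155}}{10826}$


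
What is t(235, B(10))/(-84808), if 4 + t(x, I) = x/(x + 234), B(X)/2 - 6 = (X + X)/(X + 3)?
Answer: 1641/39774952 ≈ 4.1257e-5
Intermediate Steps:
B(X) = 12 + 4*X/(3 + X) (B(X) = 12 + 2*((X + X)/(X + 3)) = 12 + 2*((2*X)/(3 + X)) = 12 + 2*(2*X/(3 + X)) = 12 + 4*X/(3 + X))
t(x, I) = -4 + x/(234 + x) (t(x, I) = -4 + x/(x + 234) = -4 + x/(234 + x))
t(235, B(10))/(-84808) = (3*(-312 - 1*235)/(234 + 235))/(-84808) = (3*(-312 - 235)/469)*(-1/84808) = (3*(1/469)*(-547))*(-1/84808) = -1641/469*(-1/84808) = 1641/39774952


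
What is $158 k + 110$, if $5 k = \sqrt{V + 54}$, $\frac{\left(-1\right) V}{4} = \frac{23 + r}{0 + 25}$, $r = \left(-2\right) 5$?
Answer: $110 + \frac{158 \sqrt{1298}}{25} \approx 337.7$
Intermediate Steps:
$r = -10$
$V = - \frac{52}{25}$ ($V = - 4 \frac{23 - 10}{0 + 25} = - 4 \cdot \frac{13}{25} = - 4 \cdot 13 \cdot \frac{1}{25} = \left(-4\right) \frac{13}{25} = - \frac{52}{25} \approx -2.08$)
$k = \frac{\sqrt{1298}}{25}$ ($k = \frac{\sqrt{- \frac{52}{25} + 54}}{5} = \frac{\sqrt{\frac{1298}{25}}}{5} = \frac{\frac{1}{5} \sqrt{1298}}{5} = \frac{\sqrt{1298}}{25} \approx 1.4411$)
$158 k + 110 = 158 \frac{\sqrt{1298}}{25} + 110 = \frac{158 \sqrt{1298}}{25} + 110 = 110 + \frac{158 \sqrt{1298}}{25}$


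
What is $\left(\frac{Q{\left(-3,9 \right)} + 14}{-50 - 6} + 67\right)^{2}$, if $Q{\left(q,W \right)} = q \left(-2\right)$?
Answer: $\frac{870489}{196} \approx 4441.3$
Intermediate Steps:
$Q{\left(q,W \right)} = - 2 q$
$\left(\frac{Q{\left(-3,9 \right)} + 14}{-50 - 6} + 67\right)^{2} = \left(\frac{\left(-2\right) \left(-3\right) + 14}{-50 - 6} + 67\right)^{2} = \left(\frac{6 + 14}{-56} + 67\right)^{2} = \left(20 \left(- \frac{1}{56}\right) + 67\right)^{2} = \left(- \frac{5}{14} + 67\right)^{2} = \left(\frac{933}{14}\right)^{2} = \frac{870489}{196}$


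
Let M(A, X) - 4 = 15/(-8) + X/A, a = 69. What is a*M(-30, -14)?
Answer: 7153/40 ≈ 178.82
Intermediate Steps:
M(A, X) = 17/8 + X/A (M(A, X) = 4 + (15/(-8) + X/A) = 4 + (15*(-1/8) + X/A) = 4 + (-15/8 + X/A) = 17/8 + X/A)
a*M(-30, -14) = 69*(17/8 - 14/(-30)) = 69*(17/8 - 14*(-1/30)) = 69*(17/8 + 7/15) = 69*(311/120) = 7153/40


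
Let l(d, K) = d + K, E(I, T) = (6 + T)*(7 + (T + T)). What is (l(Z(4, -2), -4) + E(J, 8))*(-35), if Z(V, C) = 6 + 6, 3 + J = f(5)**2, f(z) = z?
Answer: -11550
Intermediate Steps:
J = 22 (J = -3 + 5**2 = -3 + 25 = 22)
Z(V, C) = 12
E(I, T) = (6 + T)*(7 + 2*T)
l(d, K) = K + d
(l(Z(4, -2), -4) + E(J, 8))*(-35) = ((-4 + 12) + (42 + 2*8**2 + 19*8))*(-35) = (8 + (42 + 2*64 + 152))*(-35) = (8 + (42 + 128 + 152))*(-35) = (8 + 322)*(-35) = 330*(-35) = -11550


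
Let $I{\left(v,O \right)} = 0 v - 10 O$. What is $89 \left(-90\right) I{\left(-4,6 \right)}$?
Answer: $480600$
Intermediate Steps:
$I{\left(v,O \right)} = - 10 O$ ($I{\left(v,O \right)} = 0 - 10 O = - 10 O$)
$89 \left(-90\right) I{\left(-4,6 \right)} = 89 \left(-90\right) \left(\left(-10\right) 6\right) = \left(-8010\right) \left(-60\right) = 480600$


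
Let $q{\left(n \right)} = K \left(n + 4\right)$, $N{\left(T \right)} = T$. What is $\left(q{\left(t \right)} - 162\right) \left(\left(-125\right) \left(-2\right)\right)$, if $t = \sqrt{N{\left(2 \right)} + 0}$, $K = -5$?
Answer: $-45500 - 1250 \sqrt{2} \approx -47268.0$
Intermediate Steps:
$t = \sqrt{2}$ ($t = \sqrt{2 + 0} = \sqrt{2} \approx 1.4142$)
$q{\left(n \right)} = -20 - 5 n$ ($q{\left(n \right)} = - 5 \left(n + 4\right) = - 5 \left(4 + n\right) = -20 - 5 n$)
$\left(q{\left(t \right)} - 162\right) \left(\left(-125\right) \left(-2\right)\right) = \left(\left(-20 - 5 \sqrt{2}\right) - 162\right) \left(\left(-125\right) \left(-2\right)\right) = \left(-182 - 5 \sqrt{2}\right) 250 = -45500 - 1250 \sqrt{2}$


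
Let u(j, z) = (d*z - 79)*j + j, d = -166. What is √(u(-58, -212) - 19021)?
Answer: I*√2055633 ≈ 1433.7*I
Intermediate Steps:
u(j, z) = j + j*(-79 - 166*z) (u(j, z) = (-166*z - 79)*j + j = (-79 - 166*z)*j + j = j*(-79 - 166*z) + j = j + j*(-79 - 166*z))
√(u(-58, -212) - 19021) = √(-2*(-58)*(39 + 83*(-212)) - 19021) = √(-2*(-58)*(39 - 17596) - 19021) = √(-2*(-58)*(-17557) - 19021) = √(-2036612 - 19021) = √(-2055633) = I*√2055633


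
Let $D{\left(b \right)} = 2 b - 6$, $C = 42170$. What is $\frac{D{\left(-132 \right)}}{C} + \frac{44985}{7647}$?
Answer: $\frac{63165092}{10749133} \approx 5.8763$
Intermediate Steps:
$D{\left(b \right)} = -6 + 2 b$
$\frac{D{\left(-132 \right)}}{C} + \frac{44985}{7647} = \frac{-6 + 2 \left(-132\right)}{42170} + \frac{44985}{7647} = \left(-6 - 264\right) \frac{1}{42170} + 44985 \cdot \frac{1}{7647} = \left(-270\right) \frac{1}{42170} + \frac{14995}{2549} = - \frac{27}{4217} + \frac{14995}{2549} = \frac{63165092}{10749133}$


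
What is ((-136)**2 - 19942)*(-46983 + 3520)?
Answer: 62847498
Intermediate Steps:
((-136)**2 - 19942)*(-46983 + 3520) = (18496 - 19942)*(-43463) = -1446*(-43463) = 62847498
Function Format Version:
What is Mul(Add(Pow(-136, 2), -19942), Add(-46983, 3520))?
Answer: 62847498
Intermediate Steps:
Mul(Add(Pow(-136, 2), -19942), Add(-46983, 3520)) = Mul(Add(18496, -19942), -43463) = Mul(-1446, -43463) = 62847498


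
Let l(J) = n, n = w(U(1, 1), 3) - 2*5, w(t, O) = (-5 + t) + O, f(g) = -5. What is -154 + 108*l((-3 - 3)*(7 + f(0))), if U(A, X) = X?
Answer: -1342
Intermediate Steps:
w(t, O) = -5 + O + t
n = -11 (n = (-5 + 3 + 1) - 2*5 = -1 - 10 = -11)
l(J) = -11
-154 + 108*l((-3 - 3)*(7 + f(0))) = -154 + 108*(-11) = -154 - 1188 = -1342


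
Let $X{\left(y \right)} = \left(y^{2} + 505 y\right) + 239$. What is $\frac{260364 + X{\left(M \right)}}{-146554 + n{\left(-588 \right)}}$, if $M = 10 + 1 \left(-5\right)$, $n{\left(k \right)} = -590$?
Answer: $- \frac{263153}{147144} \approx -1.7884$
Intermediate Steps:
$M = 5$ ($M = 10 - 5 = 5$)
$X{\left(y \right)} = 239 + y^{2} + 505 y$
$\frac{260364 + X{\left(M \right)}}{-146554 + n{\left(-588 \right)}} = \frac{260364 + \left(239 + 5^{2} + 505 \cdot 5\right)}{-146554 - 590} = \frac{260364 + \left(239 + 25 + 2525\right)}{-147144} = \left(260364 + 2789\right) \left(- \frac{1}{147144}\right) = 263153 \left(- \frac{1}{147144}\right) = - \frac{263153}{147144}$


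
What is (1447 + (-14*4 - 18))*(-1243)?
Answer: -1706639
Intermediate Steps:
(1447 + (-14*4 - 18))*(-1243) = (1447 + (-56 - 18))*(-1243) = (1447 - 74)*(-1243) = 1373*(-1243) = -1706639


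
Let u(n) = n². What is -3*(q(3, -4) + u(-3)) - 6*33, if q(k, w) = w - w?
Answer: -225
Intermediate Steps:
q(k, w) = 0
-3*(q(3, -4) + u(-3)) - 6*33 = -3*(0 + (-3)²) - 6*33 = -3*(0 + 9) - 198 = -3*9 - 198 = -27 - 198 = -225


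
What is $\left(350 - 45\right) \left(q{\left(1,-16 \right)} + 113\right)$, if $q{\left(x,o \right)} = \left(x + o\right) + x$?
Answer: $30195$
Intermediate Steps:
$q{\left(x,o \right)} = o + 2 x$ ($q{\left(x,o \right)} = \left(o + x\right) + x = o + 2 x$)
$\left(350 - 45\right) \left(q{\left(1,-16 \right)} + 113\right) = \left(350 - 45\right) \left(\left(-16 + 2 \cdot 1\right) + 113\right) = \left(350 - 45\right) \left(\left(-16 + 2\right) + 113\right) = 305 \left(-14 + 113\right) = 305 \cdot 99 = 30195$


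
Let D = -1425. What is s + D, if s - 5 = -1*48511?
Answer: -49931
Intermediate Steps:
s = -48506 (s = 5 - 1*48511 = 5 - 48511 = -48506)
s + D = -48506 - 1425 = -49931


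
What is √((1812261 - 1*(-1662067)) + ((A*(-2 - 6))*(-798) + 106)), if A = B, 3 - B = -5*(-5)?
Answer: √3333986 ≈ 1825.9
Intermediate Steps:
B = -22 (B = 3 - (-5)*(-5) = 3 - 1*25 = 3 - 25 = -22)
A = -22
√((1812261 - 1*(-1662067)) + ((A*(-2 - 6))*(-798) + 106)) = √((1812261 - 1*(-1662067)) + (-22*(-2 - 6)*(-798) + 106)) = √((1812261 + 1662067) + (-22*(-8)*(-798) + 106)) = √(3474328 + (176*(-798) + 106)) = √(3474328 + (-140448 + 106)) = √(3474328 - 140342) = √3333986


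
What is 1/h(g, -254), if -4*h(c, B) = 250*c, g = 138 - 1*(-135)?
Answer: -2/34125 ≈ -5.8608e-5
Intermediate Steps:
g = 273 (g = 138 + 135 = 273)
h(c, B) = -125*c/2
1/h(g, -254) = 1/(-125/2*273) = 1/(-34125/2) = -2/34125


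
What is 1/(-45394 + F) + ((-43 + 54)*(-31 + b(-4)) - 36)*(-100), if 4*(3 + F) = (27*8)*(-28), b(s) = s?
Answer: 1974868899/46909 ≈ 42100.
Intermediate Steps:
F = -1515 (F = -3 + ((27*8)*(-28))/4 = -3 + (216*(-28))/4 = -3 + (¼)*(-6048) = -3 - 1512 = -1515)
1/(-45394 + F) + ((-43 + 54)*(-31 + b(-4)) - 36)*(-100) = 1/(-45394 - 1515) + ((-43 + 54)*(-31 - 4) - 36)*(-100) = 1/(-46909) + (11*(-35) - 36)*(-100) = -1/46909 + (-385 - 36)*(-100) = -1/46909 - 421*(-100) = -1/46909 + 42100 = 1974868899/46909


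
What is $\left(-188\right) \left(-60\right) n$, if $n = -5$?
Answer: $-56400$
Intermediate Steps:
$\left(-188\right) \left(-60\right) n = \left(-188\right) \left(-60\right) \left(-5\right) = 11280 \left(-5\right) = -56400$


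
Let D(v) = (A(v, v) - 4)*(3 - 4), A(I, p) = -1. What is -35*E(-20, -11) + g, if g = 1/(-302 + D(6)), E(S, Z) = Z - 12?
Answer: 239084/297 ≈ 805.00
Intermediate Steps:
E(S, Z) = -12 + Z
D(v) = 5 (D(v) = (-1 - 4)*(3 - 4) = -5*(-1) = 5)
g = -1/297 (g = 1/(-302 + 5) = 1/(-297) = -1/297 ≈ -0.0033670)
-35*E(-20, -11) + g = -35*(-12 - 11) - 1/297 = -35*(-23) - 1/297 = 805 - 1/297 = 239084/297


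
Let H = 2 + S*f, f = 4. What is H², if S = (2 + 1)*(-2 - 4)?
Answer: 4900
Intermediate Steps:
S = -18 (S = 3*(-6) = -18)
H = -70 (H = 2 - 18*4 = 2 - 72 = -70)
H² = (-70)² = 4900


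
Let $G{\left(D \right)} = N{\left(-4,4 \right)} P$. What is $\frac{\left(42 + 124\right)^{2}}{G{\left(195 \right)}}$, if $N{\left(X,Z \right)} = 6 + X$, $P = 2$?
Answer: $6889$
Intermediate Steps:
$G{\left(D \right)} = 4$ ($G{\left(D \right)} = \left(6 - 4\right) 2 = 2 \cdot 2 = 4$)
$\frac{\left(42 + 124\right)^{2}}{G{\left(195 \right)}} = \frac{\left(42 + 124\right)^{2}}{4} = 166^{2} \cdot \frac{1}{4} = 27556 \cdot \frac{1}{4} = 6889$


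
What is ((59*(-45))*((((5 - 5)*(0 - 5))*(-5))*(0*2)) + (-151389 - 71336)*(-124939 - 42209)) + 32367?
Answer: 37228070667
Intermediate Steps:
((59*(-45))*((((5 - 5)*(0 - 5))*(-5))*(0*2)) + (-151389 - 71336)*(-124939 - 42209)) + 32367 = (-2655*(0*(-5))*(-5)*0 - 222725*(-167148)) + 32367 = (-2655*0*(-5)*0 + 37228038300) + 32367 = (-0*0 + 37228038300) + 32367 = (-2655*0 + 37228038300) + 32367 = (0 + 37228038300) + 32367 = 37228038300 + 32367 = 37228070667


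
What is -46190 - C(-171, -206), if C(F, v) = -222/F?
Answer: -2632904/57 ≈ -46191.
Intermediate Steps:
-46190 - C(-171, -206) = -46190 - (-222)/(-171) = -46190 - (-222)*(-1)/171 = -46190 - 1*74/57 = -46190 - 74/57 = -2632904/57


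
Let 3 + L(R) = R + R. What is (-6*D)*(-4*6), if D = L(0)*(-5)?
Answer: 2160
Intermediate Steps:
L(R) = -3 + 2*R (L(R) = -3 + (R + R) = -3 + 2*R)
D = 15 (D = (-3 + 2*0)*(-5) = (-3 + 0)*(-5) = -3*(-5) = 15)
(-6*D)*(-4*6) = (-6*15)*(-4*6) = -90*(-24) = 2160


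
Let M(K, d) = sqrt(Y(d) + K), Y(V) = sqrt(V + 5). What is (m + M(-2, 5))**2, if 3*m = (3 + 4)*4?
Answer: (28 + 3*sqrt(-2 + sqrt(10)))**2/9 ≈ 108.40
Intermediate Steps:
Y(V) = sqrt(5 + V)
m = 28/3 (m = ((3 + 4)*4)/3 = (7*4)/3 = (1/3)*28 = 28/3 ≈ 9.3333)
M(K, d) = sqrt(K + sqrt(5 + d)) (M(K, d) = sqrt(sqrt(5 + d) + K) = sqrt(K + sqrt(5 + d)))
(m + M(-2, 5))**2 = (28/3 + sqrt(-2 + sqrt(5 + 5)))**2 = (28/3 + sqrt(-2 + sqrt(10)))**2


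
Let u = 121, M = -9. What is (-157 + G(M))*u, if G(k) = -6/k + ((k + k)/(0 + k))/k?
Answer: -170489/9 ≈ -18943.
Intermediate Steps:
G(k) = -4/k (G(k) = -6/k + ((2*k)/k)/k = -6/k + 2/k = -4/k)
(-157 + G(M))*u = (-157 - 4/(-9))*121 = (-157 - 4*(-⅑))*121 = (-157 + 4/9)*121 = -1409/9*121 = -170489/9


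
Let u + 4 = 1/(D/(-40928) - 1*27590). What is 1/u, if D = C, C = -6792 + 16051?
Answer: -1129212779/4516892044 ≈ -0.25000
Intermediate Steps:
C = 9259
D = 9259
u = -4516892044/1129212779 (u = -4 + 1/(9259/(-40928) - 1*27590) = -4 + 1/(9259*(-1/40928) - 27590) = -4 + 1/(-9259/40928 - 27590) = -4 + 1/(-1129212779/40928) = -4 - 40928/1129212779 = -4516892044/1129212779 ≈ -4.0000)
1/u = 1/(-4516892044/1129212779) = -1129212779/4516892044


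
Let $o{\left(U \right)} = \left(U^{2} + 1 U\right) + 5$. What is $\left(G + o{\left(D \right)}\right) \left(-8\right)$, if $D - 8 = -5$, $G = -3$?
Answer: $-112$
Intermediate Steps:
$D = 3$ ($D = 8 - 5 = 3$)
$o{\left(U \right)} = 5 + U + U^{2}$ ($o{\left(U \right)} = \left(U^{2} + U\right) + 5 = \left(U + U^{2}\right) + 5 = 5 + U + U^{2}$)
$\left(G + o{\left(D \right)}\right) \left(-8\right) = \left(-3 + \left(5 + 3 + 3^{2}\right)\right) \left(-8\right) = \left(-3 + \left(5 + 3 + 9\right)\right) \left(-8\right) = \left(-3 + 17\right) \left(-8\right) = 14 \left(-8\right) = -112$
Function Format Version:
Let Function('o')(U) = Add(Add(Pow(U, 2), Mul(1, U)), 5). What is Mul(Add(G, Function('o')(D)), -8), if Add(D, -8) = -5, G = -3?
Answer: -112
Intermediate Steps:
D = 3 (D = Add(8, -5) = 3)
Function('o')(U) = Add(5, U, Pow(U, 2)) (Function('o')(U) = Add(Add(Pow(U, 2), U), 5) = Add(Add(U, Pow(U, 2)), 5) = Add(5, U, Pow(U, 2)))
Mul(Add(G, Function('o')(D)), -8) = Mul(Add(-3, Add(5, 3, Pow(3, 2))), -8) = Mul(Add(-3, Add(5, 3, 9)), -8) = Mul(Add(-3, 17), -8) = Mul(14, -8) = -112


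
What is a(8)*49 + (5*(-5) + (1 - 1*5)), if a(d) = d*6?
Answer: 2323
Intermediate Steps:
a(d) = 6*d
a(8)*49 + (5*(-5) + (1 - 1*5)) = (6*8)*49 + (5*(-5) + (1 - 1*5)) = 48*49 + (-25 + (1 - 5)) = 2352 + (-25 - 4) = 2352 - 29 = 2323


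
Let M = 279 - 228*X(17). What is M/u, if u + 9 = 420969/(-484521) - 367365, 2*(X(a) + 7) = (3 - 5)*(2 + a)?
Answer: -1002473949/59333612941 ≈ -0.016896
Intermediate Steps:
X(a) = -9 - a (X(a) = -7 + ((3 - 5)*(2 + a))/2 = -7 + (-2*(2 + a))/2 = -7 + (-4 - 2*a)/2 = -7 + (-2 - a) = -9 - a)
M = 6207 (M = 279 - 228*(-9 - 1*17) = 279 - 228*(-9 - 17) = 279 - 228*(-26) = 279 + 5928 = 6207)
u = -59333612941/161507 (u = -9 + (420969/(-484521) - 367365) = -9 + (420969*(-1/484521) - 367365) = -9 + (-140323/161507 - 367365) = -9 - 59332159378/161507 = -59333612941/161507 ≈ -3.6738e+5)
M/u = 6207/(-59333612941/161507) = 6207*(-161507/59333612941) = -1002473949/59333612941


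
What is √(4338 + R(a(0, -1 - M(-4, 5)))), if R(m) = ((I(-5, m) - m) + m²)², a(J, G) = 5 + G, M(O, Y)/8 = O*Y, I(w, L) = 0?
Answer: √714604162 ≈ 26732.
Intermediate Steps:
M(O, Y) = 8*O*Y (M(O, Y) = 8*(O*Y) = 8*O*Y)
R(m) = (m² - m)² (R(m) = ((0 - m) + m²)² = (-m + m²)² = (m² - m)²)
√(4338 + R(a(0, -1 - M(-4, 5)))) = √(4338 + (5 + (-1 - 8*(-4)*5))²*(-1 + (5 + (-1 - 8*(-4)*5)))²) = √(4338 + (5 + (-1 - 1*(-160)))²*(-1 + (5 + (-1 - 1*(-160))))²) = √(4338 + (5 + (-1 + 160))²*(-1 + (5 + (-1 + 160)))²) = √(4338 + (5 + 159)²*(-1 + (5 + 159))²) = √(4338 + 164²*(-1 + 164)²) = √(4338 + 26896*163²) = √(4338 + 26896*26569) = √(4338 + 714599824) = √714604162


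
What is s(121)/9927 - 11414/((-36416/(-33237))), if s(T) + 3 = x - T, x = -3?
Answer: -1882991002609/180750816 ≈ -10418.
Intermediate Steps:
s(T) = -6 - T (s(T) = -3 + (-3 - T) = -6 - T)
s(121)/9927 - 11414/((-36416/(-33237))) = (-6 - 1*121)/9927 - 11414/((-36416/(-33237))) = (-6 - 121)*(1/9927) - 11414/((-36416*(-1/33237))) = -127*1/9927 - 11414/36416/33237 = -127/9927 - 11414*33237/36416 = -127/9927 - 189683559/18208 = -1882991002609/180750816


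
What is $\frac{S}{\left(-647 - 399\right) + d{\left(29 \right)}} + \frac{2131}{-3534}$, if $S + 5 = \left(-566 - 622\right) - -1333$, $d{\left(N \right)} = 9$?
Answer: $- \frac{2704607}{3664758} \approx -0.738$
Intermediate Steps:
$S = 140$ ($S = -5 - -145 = -5 + \left(-1188 + 1333\right) = -5 + 145 = 140$)
$\frac{S}{\left(-647 - 399\right) + d{\left(29 \right)}} + \frac{2131}{-3534} = \frac{140}{\left(-647 - 399\right) + 9} + \frac{2131}{-3534} = \frac{140}{-1046 + 9} + 2131 \left(- \frac{1}{3534}\right) = \frac{140}{-1037} - \frac{2131}{3534} = 140 \left(- \frac{1}{1037}\right) - \frac{2131}{3534} = - \frac{140}{1037} - \frac{2131}{3534} = - \frac{2704607}{3664758}$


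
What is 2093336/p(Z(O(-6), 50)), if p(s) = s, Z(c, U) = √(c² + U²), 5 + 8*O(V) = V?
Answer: 16746688*√160121/160121 ≈ 41851.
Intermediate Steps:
O(V) = -5/8 + V/8
Z(c, U) = √(U² + c²)
2093336/p(Z(O(-6), 50)) = 2093336/(√(50² + (-5/8 + (⅛)*(-6))²)) = 2093336/(√(2500 + (-5/8 - ¾)²)) = 2093336/(√(2500 + (-11/8)²)) = 2093336/(√(2500 + 121/64)) = 2093336/(√(160121/64)) = 2093336/((√160121/8)) = 2093336*(8*√160121/160121) = 16746688*√160121/160121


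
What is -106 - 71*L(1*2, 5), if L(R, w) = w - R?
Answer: -319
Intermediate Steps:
-106 - 71*L(1*2, 5) = -106 - 71*(5 - 2) = -106 - 71*3 = -106 - 213 = -319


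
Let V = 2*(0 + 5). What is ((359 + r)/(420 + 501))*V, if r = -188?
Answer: 570/307 ≈ 1.8567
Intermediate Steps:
V = 10 (V = 2*5 = 10)
((359 + r)/(420 + 501))*V = ((359 - 188)/(420 + 501))*10 = (171/921)*10 = (171*(1/921))*10 = (57/307)*10 = 570/307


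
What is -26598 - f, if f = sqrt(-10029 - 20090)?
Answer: -26598 - I*sqrt(30119) ≈ -26598.0 - 173.55*I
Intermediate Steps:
f = I*sqrt(30119) (f = sqrt(-30119) = I*sqrt(30119) ≈ 173.55*I)
-26598 - f = -26598 - I*sqrt(30119)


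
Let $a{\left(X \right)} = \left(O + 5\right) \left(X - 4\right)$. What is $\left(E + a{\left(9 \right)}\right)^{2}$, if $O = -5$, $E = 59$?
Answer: $3481$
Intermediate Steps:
$a{\left(X \right)} = 0$ ($a{\left(X \right)} = \left(-5 + 5\right) \left(X - 4\right) = 0 \left(-4 + X\right) = 0$)
$\left(E + a{\left(9 \right)}\right)^{2} = \left(59 + 0\right)^{2} = 59^{2} = 3481$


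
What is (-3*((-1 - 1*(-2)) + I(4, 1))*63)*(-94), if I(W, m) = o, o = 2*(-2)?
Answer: -53298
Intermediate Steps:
o = -4
I(W, m) = -4
(-3*((-1 - 1*(-2)) + I(4, 1))*63)*(-94) = (-3*((-1 - 1*(-2)) - 4)*63)*(-94) = (-3*((-1 + 2) - 4)*63)*(-94) = (-3*(1 - 4)*63)*(-94) = (-3*(-3)*63)*(-94) = (9*63)*(-94) = 567*(-94) = -53298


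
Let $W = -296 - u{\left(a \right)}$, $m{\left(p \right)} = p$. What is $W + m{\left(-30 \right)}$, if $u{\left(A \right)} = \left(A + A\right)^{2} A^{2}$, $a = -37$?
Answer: $-7496970$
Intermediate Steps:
$u{\left(A \right)} = 4 A^{4}$ ($u{\left(A \right)} = \left(2 A\right)^{2} A^{2} = 4 A^{2} A^{2} = 4 A^{4}$)
$W = -7496940$ ($W = -296 - 4 \left(-37\right)^{4} = -296 - 4 \cdot 1874161 = -296 - 7496644 = -7496940$)
$W + m{\left(-30 \right)} = -7496940 - 30 = -7496970$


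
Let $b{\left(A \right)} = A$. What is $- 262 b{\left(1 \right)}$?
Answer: $-262$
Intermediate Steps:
$- 262 b{\left(1 \right)} = \left(-262\right) 1 = -262$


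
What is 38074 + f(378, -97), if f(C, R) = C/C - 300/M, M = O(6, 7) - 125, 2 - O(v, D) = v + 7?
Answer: 1294625/34 ≈ 38077.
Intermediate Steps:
O(v, D) = -5 - v (O(v, D) = 2 - (v + 7) = 2 - (7 + v) = 2 + (-7 - v) = -5 - v)
M = -136 (M = (-5 - 1*6) - 125 = (-5 - 6) - 125 = -11 - 125 = -136)
f(C, R) = 109/34 (f(C, R) = C/C - 300/(-136) = 1 - 300*(-1/136) = 1 + 75/34 = 109/34)
38074 + f(378, -97) = 38074 + 109/34 = 1294625/34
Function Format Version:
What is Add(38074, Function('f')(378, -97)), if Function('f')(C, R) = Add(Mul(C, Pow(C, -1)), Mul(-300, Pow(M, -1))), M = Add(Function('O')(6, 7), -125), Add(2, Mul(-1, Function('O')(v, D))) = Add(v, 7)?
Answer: Rational(1294625, 34) ≈ 38077.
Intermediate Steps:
Function('O')(v, D) = Add(-5, Mul(-1, v)) (Function('O')(v, D) = Add(2, Mul(-1, Add(v, 7))) = Add(2, Mul(-1, Add(7, v))) = Add(2, Add(-7, Mul(-1, v))) = Add(-5, Mul(-1, v)))
M = -136 (M = Add(Add(-5, Mul(-1, 6)), -125) = Add(Add(-5, -6), -125) = Add(-11, -125) = -136)
Function('f')(C, R) = Rational(109, 34) (Function('f')(C, R) = Add(Mul(C, Pow(C, -1)), Mul(-300, Pow(-136, -1))) = Add(1, Mul(-300, Rational(-1, 136))) = Add(1, Rational(75, 34)) = Rational(109, 34))
Add(38074, Function('f')(378, -97)) = Add(38074, Rational(109, 34)) = Rational(1294625, 34)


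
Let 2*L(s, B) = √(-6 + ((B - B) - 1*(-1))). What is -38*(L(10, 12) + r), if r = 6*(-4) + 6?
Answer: 684 - 19*I*√5 ≈ 684.0 - 42.485*I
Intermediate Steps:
L(s, B) = I*√5/2 (L(s, B) = √(-6 + ((B - B) - 1*(-1)))/2 = √(-6 + (0 + 1))/2 = √(-6 + 1)/2 = √(-5)/2 = (I*√5)/2 = I*√5/2)
r = -18 (r = -24 + 6 = -18)
-38*(L(10, 12) + r) = -38*(I*√5/2 - 18) = -38*(-18 + I*√5/2) = 684 - 19*I*√5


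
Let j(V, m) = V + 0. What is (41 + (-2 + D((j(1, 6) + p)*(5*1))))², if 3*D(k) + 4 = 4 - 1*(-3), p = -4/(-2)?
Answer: 1600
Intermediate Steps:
j(V, m) = V
p = 2 (p = -4*(-½) = 2)
D(k) = 1 (D(k) = -4/3 + (4 - 1*(-3))/3 = -4/3 + (4 + 3)/3 = -4/3 + (⅓)*7 = -4/3 + 7/3 = 1)
(41 + (-2 + D((j(1, 6) + p)*(5*1))))² = (41 + (-2 + 1))² = (41 - 1)² = 40² = 1600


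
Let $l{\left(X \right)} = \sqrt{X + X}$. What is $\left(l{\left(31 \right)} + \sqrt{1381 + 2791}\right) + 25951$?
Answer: $25951 + \sqrt{62} + 2 \sqrt{1043} \approx 26023.0$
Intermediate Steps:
$l{\left(X \right)} = \sqrt{2} \sqrt{X}$ ($l{\left(X \right)} = \sqrt{2 X} = \sqrt{2} \sqrt{X}$)
$\left(l{\left(31 \right)} + \sqrt{1381 + 2791}\right) + 25951 = \left(\sqrt{2} \sqrt{31} + \sqrt{1381 + 2791}\right) + 25951 = \left(\sqrt{62} + \sqrt{4172}\right) + 25951 = \left(\sqrt{62} + 2 \sqrt{1043}\right) + 25951 = 25951 + \sqrt{62} + 2 \sqrt{1043}$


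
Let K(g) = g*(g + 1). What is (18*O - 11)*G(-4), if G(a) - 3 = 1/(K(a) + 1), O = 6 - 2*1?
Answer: 2440/13 ≈ 187.69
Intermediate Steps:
O = 4 (O = 6 - 2 = 4)
K(g) = g*(1 + g)
G(a) = 3 + 1/(1 + a*(1 + a)) (G(a) = 3 + 1/(a*(1 + a) + 1) = 3 + 1/(1 + a*(1 + a)))
(18*O - 11)*G(-4) = (18*4 - 11)*((4 + 3*(-4)*(1 - 4))/(1 - 4*(1 - 4))) = (72 - 11)*((4 + 3*(-4)*(-3))/(1 - 4*(-3))) = 61*((4 + 36)/(1 + 12)) = 61*(40/13) = 2440/13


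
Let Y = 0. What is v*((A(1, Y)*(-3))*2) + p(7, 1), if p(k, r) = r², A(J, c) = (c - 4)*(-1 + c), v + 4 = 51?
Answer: -1127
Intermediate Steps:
v = 47 (v = -4 + 51 = 47)
A(J, c) = (-1 + c)*(-4 + c) (A(J, c) = (-4 + c)*(-1 + c) = (-1 + c)*(-4 + c))
v*((A(1, Y)*(-3))*2) + p(7, 1) = 47*(((4 + 0² - 5*0)*(-3))*2) + 1² = 47*(((4 + 0 + 0)*(-3))*2) + 1 = 47*((4*(-3))*2) + 1 = 47*(-12*2) + 1 = 47*(-24) + 1 = -1128 + 1 = -1127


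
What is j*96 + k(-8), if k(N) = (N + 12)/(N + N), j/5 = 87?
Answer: 167039/4 ≈ 41760.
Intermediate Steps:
j = 435 (j = 5*87 = 435)
k(N) = (12 + N)/(2*N) (k(N) = (12 + N)/((2*N)) = (12 + N)*(1/(2*N)) = (12 + N)/(2*N))
j*96 + k(-8) = 435*96 + (½)*(12 - 8)/(-8) = 41760 + (½)*(-⅛)*4 = 41760 - ¼ = 167039/4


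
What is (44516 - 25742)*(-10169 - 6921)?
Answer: -320847660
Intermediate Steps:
(44516 - 25742)*(-10169 - 6921) = 18774*(-17090) = -320847660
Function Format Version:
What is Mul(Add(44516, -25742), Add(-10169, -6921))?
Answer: -320847660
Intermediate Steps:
Mul(Add(44516, -25742), Add(-10169, -6921)) = Mul(18774, -17090) = -320847660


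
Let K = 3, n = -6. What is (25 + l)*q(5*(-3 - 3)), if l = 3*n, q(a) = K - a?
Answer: 231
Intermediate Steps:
q(a) = 3 - a
l = -18 (l = 3*(-6) = -18)
(25 + l)*q(5*(-3 - 3)) = (25 - 18)*(3 - 5*(-3 - 3)) = 7*(3 - 5*(-6)) = 7*(3 - 1*(-30)) = 7*(3 + 30) = 7*33 = 231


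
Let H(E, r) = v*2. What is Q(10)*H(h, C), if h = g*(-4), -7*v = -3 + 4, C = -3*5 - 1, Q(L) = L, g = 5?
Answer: -20/7 ≈ -2.8571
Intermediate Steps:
C = -16 (C = -15 - 1 = -16)
v = -1/7 (v = -(-3 + 4)/7 = -1/7*1 = -1/7 ≈ -0.14286)
h = -20 (h = 5*(-4) = -20)
H(E, r) = -2/7 (H(E, r) = -1/7*2 = -2/7)
Q(10)*H(h, C) = 10*(-2/7) = -20/7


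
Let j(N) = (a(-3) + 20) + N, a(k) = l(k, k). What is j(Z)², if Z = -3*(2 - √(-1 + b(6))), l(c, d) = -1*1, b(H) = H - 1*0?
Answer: 214 + 78*√5 ≈ 388.41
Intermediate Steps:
b(H) = H (b(H) = H + 0 = H)
l(c, d) = -1
a(k) = -1
Z = -6 + 3*√5 (Z = -3*(2 - √(-1 + 6)) = -3*(2 - √5) = -6 + 3*√5 ≈ 0.70820)
j(N) = 19 + N (j(N) = (-1 + 20) + N = 19 + N)
j(Z)² = (19 + (-6 + 3*√5))² = (13 + 3*√5)²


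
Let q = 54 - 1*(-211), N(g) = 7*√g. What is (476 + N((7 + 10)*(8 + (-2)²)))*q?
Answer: 126140 + 3710*√51 ≈ 1.5263e+5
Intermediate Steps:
q = 265 (q = 54 + 211 = 265)
(476 + N((7 + 10)*(8 + (-2)²)))*q = (476 + 7*√((7 + 10)*(8 + (-2)²)))*265 = (476 + 7*√(17*(8 + 4)))*265 = (476 + 7*√(17*12))*265 = (476 + 7*√204)*265 = (476 + 7*(2*√51))*265 = (476 + 14*√51)*265 = 126140 + 3710*√51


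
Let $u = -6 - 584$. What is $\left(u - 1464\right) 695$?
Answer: $-1427530$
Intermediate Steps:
$u = -590$
$\left(u - 1464\right) 695 = \left(-590 - 1464\right) 695 = \left(-2054\right) 695 = -1427530$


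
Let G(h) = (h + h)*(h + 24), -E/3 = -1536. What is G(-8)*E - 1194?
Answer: -1180842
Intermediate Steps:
E = 4608 (E = -3*(-1536) = 4608)
G(h) = 2*h*(24 + h) (G(h) = (2*h)*(24 + h) = 2*h*(24 + h))
G(-8)*E - 1194 = (2*(-8)*(24 - 8))*4608 - 1194 = (2*(-8)*16)*4608 - 1194 = -256*4608 - 1194 = -1179648 - 1194 = -1180842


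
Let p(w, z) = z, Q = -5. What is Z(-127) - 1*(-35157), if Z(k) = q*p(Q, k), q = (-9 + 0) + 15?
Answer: 34395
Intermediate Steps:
q = 6 (q = -9 + 15 = 6)
Z(k) = 6*k
Z(-127) - 1*(-35157) = 6*(-127) - 1*(-35157) = -762 + 35157 = 34395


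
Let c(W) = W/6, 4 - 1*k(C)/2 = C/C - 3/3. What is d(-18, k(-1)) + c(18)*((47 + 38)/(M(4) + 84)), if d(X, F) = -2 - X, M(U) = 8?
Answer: 1727/92 ≈ 18.772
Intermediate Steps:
k(C) = 8 (k(C) = 8 - 2*(C/C - 3/3) = 8 - 2*(1 - 3*⅓) = 8 - 2*(1 - 1) = 8 - 2*0 = 8 + 0 = 8)
c(W) = W/6 (c(W) = W*(⅙) = W/6)
d(-18, k(-1)) + c(18)*((47 + 38)/(M(4) + 84)) = (-2 - 1*(-18)) + ((⅙)*18)*((47 + 38)/(8 + 84)) = (-2 + 18) + 3*(85/92) = 16 + 3*(85*(1/92)) = 16 + 3*(85/92) = 16 + 255/92 = 1727/92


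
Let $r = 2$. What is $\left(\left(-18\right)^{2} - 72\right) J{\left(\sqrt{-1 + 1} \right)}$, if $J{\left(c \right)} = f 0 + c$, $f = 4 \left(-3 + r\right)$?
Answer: $0$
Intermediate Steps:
$f = -4$ ($f = 4 \left(-3 + 2\right) = 4 \left(-1\right) = -4$)
$J{\left(c \right)} = c$ ($J{\left(c \right)} = \left(-4\right) 0 + c = 0 + c = c$)
$\left(\left(-18\right)^{2} - 72\right) J{\left(\sqrt{-1 + 1} \right)} = \left(\left(-18\right)^{2} - 72\right) \sqrt{-1 + 1} = \left(324 - 72\right) \sqrt{0} = 252 \cdot 0 = 0$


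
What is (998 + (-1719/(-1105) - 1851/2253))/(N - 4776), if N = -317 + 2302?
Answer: -828804474/2316125305 ≈ -0.35784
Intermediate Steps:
N = 1985
(998 + (-1719/(-1105) - 1851/2253))/(N - 4776) = (998 + (-1719/(-1105) - 1851/2253))/(1985 - 4776) = (998 + (-1719*(-1/1105) - 1851*1/2253))/(-2791) = (998 + (1719/1105 - 617/751))*(-1/2791) = (998 + 609184/829855)*(-1/2791) = (828804474/829855)*(-1/2791) = -828804474/2316125305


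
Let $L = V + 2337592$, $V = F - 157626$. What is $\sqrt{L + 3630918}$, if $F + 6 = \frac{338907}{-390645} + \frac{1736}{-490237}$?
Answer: $\frac{\sqrt{23679683581525335007323045135}}{63836210955} \approx 2410.6$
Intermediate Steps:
$F = - \frac{438624902623}{63836210955}$ ($F = -6 + \left(\frac{338907}{-390645} + \frac{1736}{-490237}\right) = -6 + \left(338907 \left(- \frac{1}{390645}\right) + 1736 \left(- \frac{1}{490237}\right)\right) = -6 - \frac{55607636893}{63836210955} = - \frac{438624902623}{63836210955} \approx -6.8711$)
$V = - \frac{10062685212895453}{63836210955}$ ($V = - \frac{438624902623}{63836210955} - 157626 = - \frac{10062685212895453}{63836210955} \approx -1.5763 \cdot 10^{5}$)
$L = \frac{139160330825824907}{63836210955}$ ($L = - \frac{10062685212895453}{63836210955} + 2337592 = \frac{139160330825824907}{63836210955} \approx 2.18 \cdot 10^{6}$)
$\sqrt{L + 3630918} = \sqrt{\frac{139160330825824907}{63836210955} + 3630918} = \sqrt{\frac{370944378234131597}{63836210955}} = \frac{\sqrt{23679683581525335007323045135}}{63836210955}$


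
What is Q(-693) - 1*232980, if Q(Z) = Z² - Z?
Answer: 247962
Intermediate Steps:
Q(-693) - 1*232980 = -693*(-1 - 693) - 1*232980 = -693*(-694) - 232980 = 480942 - 232980 = 247962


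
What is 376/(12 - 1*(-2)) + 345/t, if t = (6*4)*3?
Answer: 5317/168 ≈ 31.649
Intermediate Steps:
t = 72 (t = 24*3 = 72)
376/(12 - 1*(-2)) + 345/t = 376/(12 - 1*(-2)) + 345/72 = 376/(12 + 2) + 345*(1/72) = 376/14 + 115/24 = 376*(1/14) + 115/24 = 188/7 + 115/24 = 5317/168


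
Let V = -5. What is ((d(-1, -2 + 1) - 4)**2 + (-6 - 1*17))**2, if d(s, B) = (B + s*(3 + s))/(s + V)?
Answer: 1849/16 ≈ 115.56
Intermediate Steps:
d(s, B) = (B + s*(3 + s))/(-5 + s) (d(s, B) = (B + s*(3 + s))/(s - 5) = (B + s*(3 + s))/(-5 + s))
((d(-1, -2 + 1) - 4)**2 + (-6 - 1*17))**2 = ((((-2 + 1) + (-1)**2 + 3*(-1))/(-5 - 1) - 4)**2 + (-6 - 1*17))**2 = (((-1 + 1 - 3)/(-6) - 4)**2 + (-6 - 17))**2 = ((-1/6*(-3) - 4)**2 - 23)**2 = ((1/2 - 4)**2 - 23)**2 = ((-7/2)**2 - 23)**2 = (49/4 - 23)**2 = (-43/4)**2 = 1849/16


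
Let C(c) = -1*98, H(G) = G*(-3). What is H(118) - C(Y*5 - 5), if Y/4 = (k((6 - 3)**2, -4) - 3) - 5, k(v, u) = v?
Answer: -256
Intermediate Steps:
Y = 4 (Y = 4*(((6 - 3)**2 - 3) - 5) = 4*((3**2 - 3) - 5) = 4*((9 - 3) - 5) = 4*(6 - 5) = 4*1 = 4)
H(G) = -3*G
C(c) = -98
H(118) - C(Y*5 - 5) = -3*118 - 1*(-98) = -354 + 98 = -256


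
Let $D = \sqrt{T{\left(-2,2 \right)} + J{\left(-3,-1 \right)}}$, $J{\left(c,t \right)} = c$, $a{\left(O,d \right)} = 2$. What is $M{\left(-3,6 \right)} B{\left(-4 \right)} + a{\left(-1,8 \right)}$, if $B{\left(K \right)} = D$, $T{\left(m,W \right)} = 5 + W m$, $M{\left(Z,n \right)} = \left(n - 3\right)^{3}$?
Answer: $2 + 27 i \sqrt{2} \approx 2.0 + 38.184 i$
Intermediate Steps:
$M{\left(Z,n \right)} = \left(-3 + n\right)^{3}$
$D = i \sqrt{2}$ ($D = \sqrt{\left(5 + 2 \left(-2\right)\right) - 3} = \sqrt{\left(5 - 4\right) - 3} = \sqrt{1 - 3} = \sqrt{-2} = i \sqrt{2} \approx 1.4142 i$)
$B{\left(K \right)} = i \sqrt{2}$
$M{\left(-3,6 \right)} B{\left(-4 \right)} + a{\left(-1,8 \right)} = \left(-3 + 6\right)^{3} i \sqrt{2} + 2 = 3^{3} i \sqrt{2} + 2 = 27 i \sqrt{2} + 2 = 2 + 27 i \sqrt{2}$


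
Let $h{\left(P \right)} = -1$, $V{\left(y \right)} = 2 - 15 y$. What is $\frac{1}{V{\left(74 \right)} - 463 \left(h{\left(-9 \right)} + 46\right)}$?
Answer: $- \frac{1}{21943} \approx -4.5573 \cdot 10^{-5}$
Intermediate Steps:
$\frac{1}{V{\left(74 \right)} - 463 \left(h{\left(-9 \right)} + 46\right)} = \frac{1}{\left(2 - 1110\right) - 463 \left(-1 + 46\right)} = \frac{1}{\left(2 - 1110\right) - 20835} = \frac{1}{-1108 - 20835} = \frac{1}{-21943} = - \frac{1}{21943}$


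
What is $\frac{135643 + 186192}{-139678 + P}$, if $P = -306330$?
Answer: $- \frac{321835}{446008} \approx -0.72159$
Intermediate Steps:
$\frac{135643 + 186192}{-139678 + P} = \frac{135643 + 186192}{-139678 - 306330} = \frac{321835}{-446008} = 321835 \left(- \frac{1}{446008}\right) = - \frac{321835}{446008}$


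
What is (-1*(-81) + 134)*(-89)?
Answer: -19135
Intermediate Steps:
(-1*(-81) + 134)*(-89) = (81 + 134)*(-89) = 215*(-89) = -19135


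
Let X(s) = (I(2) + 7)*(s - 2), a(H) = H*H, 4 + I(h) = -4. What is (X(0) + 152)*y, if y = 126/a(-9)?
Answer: 2156/9 ≈ 239.56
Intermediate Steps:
I(h) = -8 (I(h) = -4 - 4 = -8)
a(H) = H²
X(s) = 2 - s (X(s) = (-8 + 7)*(s - 2) = -(-2 + s) = 2 - s)
y = 14/9 (y = 126/((-9)²) = 126/81 = 126*(1/81) = 14/9 ≈ 1.5556)
(X(0) + 152)*y = ((2 - 1*0) + 152)*(14/9) = ((2 + 0) + 152)*(14/9) = (2 + 152)*(14/9) = 154*(14/9) = 2156/9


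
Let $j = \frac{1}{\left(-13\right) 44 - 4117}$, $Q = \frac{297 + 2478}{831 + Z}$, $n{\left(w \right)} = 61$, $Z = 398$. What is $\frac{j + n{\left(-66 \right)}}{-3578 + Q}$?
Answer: $- \frac{15283844}{895922541} \approx -0.017059$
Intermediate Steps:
$Q = \frac{2775}{1229}$ ($Q = \frac{297 + 2478}{831 + 398} = \frac{2775}{1229} \approx 2.2579$)
$j = - \frac{1}{4689}$ ($j = \frac{1}{-572 - 4117} = \frac{1}{-4689} = - \frac{1}{4689} \approx -0.00021327$)
$\frac{j + n{\left(-66 \right)}}{-3578 + Q} = \frac{- \frac{1}{4689} + 61}{-3578 + \frac{2775}{1229}} = \frac{286028}{4689 \left(- \frac{4394587}{1229}\right)} = \frac{286028}{4689} \left(- \frac{1229}{4394587}\right) = - \frac{15283844}{895922541}$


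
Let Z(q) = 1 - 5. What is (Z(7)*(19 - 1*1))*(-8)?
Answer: 576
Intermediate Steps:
Z(q) = -4
(Z(7)*(19 - 1*1))*(-8) = -4*(19 - 1*1)*(-8) = -4*(19 - 1)*(-8) = -4*18*(-8) = -72*(-8) = 576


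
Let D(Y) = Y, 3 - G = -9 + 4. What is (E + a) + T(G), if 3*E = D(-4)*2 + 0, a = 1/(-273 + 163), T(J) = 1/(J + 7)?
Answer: -287/110 ≈ -2.6091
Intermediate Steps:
G = 8 (G = 3 - (-9 + 4) = 3 - 1*(-5) = 3 + 5 = 8)
T(J) = 1/(7 + J)
a = -1/110 (a = 1/(-110) = -1/110 ≈ -0.0090909)
E = -8/3 (E = (-4*2 + 0)/3 = (-8 + 0)/3 = (⅓)*(-8) = -8/3 ≈ -2.6667)
(E + a) + T(G) = (-8/3 - 1/110) + 1/(7 + 8) = -883/330 + 1/15 = -287/110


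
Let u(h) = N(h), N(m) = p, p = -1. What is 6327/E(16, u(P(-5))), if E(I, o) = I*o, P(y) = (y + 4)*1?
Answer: -6327/16 ≈ -395.44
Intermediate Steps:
P(y) = 4 + y (P(y) = (4 + y)*1 = 4 + y)
N(m) = -1
u(h) = -1
6327/E(16, u(P(-5))) = 6327/((16*(-1))) = 6327/(-16) = 6327*(-1/16) = -6327/16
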